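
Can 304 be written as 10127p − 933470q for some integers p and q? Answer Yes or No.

By Bézout, 10127p − 933470q = 304 has integer solutions iff gcd(10127, 933470) | 304.
Euclid: 933470 = 92·10127 + 1786; 10127 = 5·1786 + 1197; 1786 = 1·1197 + 589; 1197 = 2·589 + 19; 589 = 31·19 + 0. gcd = 19; 304 mod 19 = 0. Yes.

Yes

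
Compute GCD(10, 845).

5

Euclid: 845 = 84·10 + 5; 10 = 2·5 + 0. Last nonzero remainder: 5.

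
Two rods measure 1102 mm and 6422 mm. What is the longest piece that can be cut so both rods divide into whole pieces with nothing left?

Euclid: 6422 = 5·1102 + 912; 1102 = 1·912 + 190; 912 = 4·190 + 152; 190 = 1·152 + 38; 152 = 4·38 + 0. Last nonzero remainder: 38.

38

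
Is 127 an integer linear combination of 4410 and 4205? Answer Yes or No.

No

By Bézout, 4410m + 4205n = 127 has integer solutions iff gcd(4410, 4205) | 127.
Euclid: 4410 = 1·4205 + 205; 4205 = 20·205 + 105; 205 = 1·105 + 100; 105 = 1·100 + 5; 100 = 20·5 + 0. gcd = 5; 127 mod 5 = 2. No.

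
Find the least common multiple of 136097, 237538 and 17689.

626862782

lcm(136097, 237538) = 136097·237538/gcd = 32328209186/361 = 89551826
lcm(89551826, 17689) = 89551826·17689/gcd = 1584082250114/2527 = 626862782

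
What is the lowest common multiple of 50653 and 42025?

gcd first: 50653 = 1·42025 + 8628; 42025 = 4·8628 + 7513; 8628 = 1·7513 + 1115; 7513 = 6·1115 + 823; 1115 = 1·823 + 292; 823 = 2·292 + 239; 292 = 1·239 + 53; 239 = 4·53 + 27; 53 = 1·27 + 26; 27 = 1·26 + 1; 26 = 26·1 + 0 → gcd = 1
lcm = 50653·42025/gcd = 2128692325/1 = 2128692325

2128692325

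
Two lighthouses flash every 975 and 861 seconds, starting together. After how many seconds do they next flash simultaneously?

gcd first: 975 = 1·861 + 114; 861 = 7·114 + 63; 114 = 1·63 + 51; 63 = 1·51 + 12; 51 = 4·12 + 3; 12 = 4·3 + 0 → gcd = 3
lcm = 975·861/gcd = 839475/3 = 279825

279825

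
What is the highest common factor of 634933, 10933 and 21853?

634933 = 13³ · 17²; 10933 = 13 · 29²; 21853 = 13 · 41²
gcd takes min exponent of each prime: 13 = 13

13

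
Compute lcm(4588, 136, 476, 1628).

lcm(4588, 136) = 4588·136/gcd = 623968/4 = 155992
lcm(155992, 476) = 155992·476/gcd = 74252192/68 = 1091944
lcm(1091944, 1628) = 1091944·1628/gcd = 1777684832/148 = 12011384

12011384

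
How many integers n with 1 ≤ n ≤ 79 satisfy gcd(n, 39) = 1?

Prime factors of 39: 3, 13. Count integers ≤ 79 divisible by none of them.
By inclusion–exclusion: 79 − ⌊79/3⌋ − ⌊79/13⌋ + ⌊79/39⌋ = 49.

49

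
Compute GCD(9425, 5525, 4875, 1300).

325

gcd(9425, 5525): 9425 = 1·5525 + 3900; 5525 = 1·3900 + 1625; 3900 = 2·1625 + 650; 1625 = 2·650 + 325; 650 = 2·325 + 0 → 325
gcd(325, 4875): 4875 = 15·325 + 0 → 325
gcd(325, 1300): 1300 = 4·325 + 0 → 325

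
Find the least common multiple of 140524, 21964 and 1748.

140524 = 2² · 19 · 43²; 21964 = 2² · 17² · 19; 1748 = 2² · 19 · 23
lcm takes max exponent of each prime: 2² · 17² · 19 · 23 · 43² = 934063028

934063028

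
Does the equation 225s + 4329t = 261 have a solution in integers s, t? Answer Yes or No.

By Bézout, 225s + 4329t = 261 has integer solutions iff gcd(225, 4329) | 261.
Euclid: 4329 = 19·225 + 54; 225 = 4·54 + 9; 54 = 6·9 + 0. gcd = 9; 261 mod 9 = 0. Yes.

Yes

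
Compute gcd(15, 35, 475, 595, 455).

5

15 = 3 · 5; 35 = 5 · 7; 475 = 5² · 19; 595 = 5 · 7 · 17; 455 = 5 · 7 · 13
gcd takes min exponent of each prime: 5 = 5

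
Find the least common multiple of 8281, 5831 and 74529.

8868951

8281 = 7² · 13²; 5831 = 7³ · 17; 74529 = 3² · 7² · 13²
lcm takes max exponent of each prime: 3² · 7³ · 13² · 17 = 8868951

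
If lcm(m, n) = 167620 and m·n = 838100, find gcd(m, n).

5

gcd·lcm = product, so gcd = 838100/167620 = 5.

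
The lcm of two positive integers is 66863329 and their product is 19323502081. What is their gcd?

From gcd × lcm = mn: gcd = 19323502081 / 66863329 = 289.

289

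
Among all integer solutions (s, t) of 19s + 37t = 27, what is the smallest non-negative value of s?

Euclid: 37 = 1·19 + 18; 19 = 1·18 + 1; 18 = 18·1 + 0 → gcd = 1; 27 = 1·27.
Back-substitution yields 19·(2) + 37·(-1) = 1, so one solution is s = 2·27 = 54, t = -1·27 = -27.
Solutions in s differ by 37/1 = 37; the one in [0, 37) is 54 mod 37 = 17.

17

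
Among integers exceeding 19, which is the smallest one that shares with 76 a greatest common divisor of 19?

Multiples of 19 above 19: 19·2, 19·3, … . Need the cofactor coprime to 76/19 = 4.
Checking s = 2, 3, … the first with gcd(s, 4) = 1 is s = 3, giving 57.

57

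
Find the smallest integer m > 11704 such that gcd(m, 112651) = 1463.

13167

Multiples of 1463 above 11704: 1463·9, 1463·10, … . Need the cofactor coprime to 112651/1463 = 77.
Checking s = 9, 10, … the first with gcd(s, 77) = 1 is s = 9, giving 13167.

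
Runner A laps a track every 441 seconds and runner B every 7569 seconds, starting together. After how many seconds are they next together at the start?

gcd first: 7569 = 17·441 + 72; 441 = 6·72 + 9; 72 = 8·9 + 0 → gcd = 9
lcm = 441·7569/gcd = 3337929/9 = 370881

370881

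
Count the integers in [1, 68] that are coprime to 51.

Prime factors of 51: 3, 17. Count integers ≤ 68 divisible by none of them.
By inclusion–exclusion: 68 − ⌊68/3⌋ − ⌊68/17⌋ + ⌊68/51⌋ = 43.

43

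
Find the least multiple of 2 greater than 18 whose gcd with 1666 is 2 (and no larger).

20

Multiples of 2 above 18: 2·10, 2·11, … . Need the cofactor coprime to 1666/2 = 833.
Checking s = 10, 11, … the first with gcd(s, 833) = 1 is s = 10, giving 20.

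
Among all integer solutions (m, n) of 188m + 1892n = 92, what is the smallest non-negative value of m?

81

gcd(188, 1892) = 4 (Euclid: 1892 = 10·188 + 12; 188 = 15·12 + 8; 12 = 1·8 + 4; 8 = 2·4 + 0), and 4 | 92.
Extended Euclid: 188·(-161) + 1892·(16) = 4. Scale by 23: m₀ = -3703.
General solution m = m₀ + 473t; reducing mod 473 gives m = 81 (and n = -8).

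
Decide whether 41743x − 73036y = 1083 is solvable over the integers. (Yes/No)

Yes

gcd(41743, 73036): 73036 = 1·41743 + 31293; 41743 = 1·31293 + 10450; 31293 = 2·10450 + 10393; 10450 = 1·10393 + 57; 10393 = 182·57 + 19; 57 = 3·19 + 0 → 19
19 divides 1083, so a solution exists.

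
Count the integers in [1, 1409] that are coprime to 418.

418 = 2·11·19. Inclusion–exclusion on these primes:
1409 − ⌊1409/2⌋ − ⌊1409/11⌋ − ⌊1409/19⌋ + ⌊1409/22⌋ + ⌊1409/38⌋ + ⌊1409/209⌋ − ⌊1409/418⌋ = 607

607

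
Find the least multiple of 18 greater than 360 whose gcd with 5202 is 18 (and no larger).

5202 = 18·289. Any a with gcd(a, 5202) = 18 is a multiple of 18, say 18s, with s coprime to 289.
Need s > 360/18, so s ≥ 21. First s ≥ 21 with gcd(s, 289) = 1 is s = 21. Thus a = 18·21 = 378.

378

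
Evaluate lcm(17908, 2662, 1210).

984940

17908 = 2² · 11² · 37; 2662 = 2 · 11³; 1210 = 2 · 5 · 11²
lcm takes max exponent of each prime: 2² · 5 · 11³ · 37 = 984940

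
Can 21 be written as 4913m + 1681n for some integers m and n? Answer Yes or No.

gcd(4913, 1681): 4913 = 2·1681 + 1551; 1681 = 1·1551 + 130; 1551 = 11·130 + 121; 130 = 1·121 + 9; 121 = 13·9 + 4; 9 = 2·4 + 1; 4 = 4·1 + 0 → 1
1 divides 21, so a solution exists.

Yes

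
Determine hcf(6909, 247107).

6909 = 3 · 7² · 47
247107 = 3 · 7² · 41²
Common: 3 · 7² = 147

147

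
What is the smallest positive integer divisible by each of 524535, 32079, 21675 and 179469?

20087067825

lcm(524535, 32079) = 524535·32079/gcd = 16826558265/867 = 19407795
lcm(19407795, 21675) = 19407795·21675/gcd = 420663956625/4335 = 97038975
lcm(97038975, 179469) = 97038975·179469/gcd = 17415487804275/867 = 20087067825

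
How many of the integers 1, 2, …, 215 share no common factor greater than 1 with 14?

Prime factors of 14: 2, 7. Count integers ≤ 215 divisible by none of them.
By inclusion–exclusion: 215 − ⌊215/2⌋ − ⌊215/7⌋ + ⌊215/14⌋ = 93.

93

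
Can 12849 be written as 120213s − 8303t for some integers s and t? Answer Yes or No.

gcd(120213, 8303): 120213 = 14·8303 + 3971; 8303 = 2·3971 + 361; 3971 = 11·361 + 0 → 361
361 does not divide 12849, so a solution does not exist.

No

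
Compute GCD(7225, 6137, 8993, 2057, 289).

17

gcd(7225, 6137): 7225 = 1·6137 + 1088; 6137 = 5·1088 + 697; 1088 = 1·697 + 391; 697 = 1·391 + 306; 391 = 1·306 + 85; 306 = 3·85 + 51; 85 = 1·51 + 34; 51 = 1·34 + 17; 34 = 2·17 + 0 → 17
gcd(17, 8993): 8993 = 529·17 + 0 → 17
gcd(17, 2057): 2057 = 121·17 + 0 → 17
gcd(17, 289): 289 = 17·17 + 0 → 17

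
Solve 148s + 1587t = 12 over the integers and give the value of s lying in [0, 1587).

Reduce mod 1587: 148s ≡ 12 (mod 1587). With g = gcd(148, 1587) = 1 dividing 12, divide through: 148s ≡ 12 (mod 1587).
Since gcd(148, 1587) = 1, s ≡ 12·(148)⁻¹ ≡ 429 (mod 1587). Smallest non-negative: 429.

429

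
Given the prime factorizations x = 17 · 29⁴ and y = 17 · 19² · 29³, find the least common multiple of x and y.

max exponent per prime: 17 · 19² · 29⁴ = 4340583497

4340583497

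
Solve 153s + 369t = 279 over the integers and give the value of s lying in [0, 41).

gcd(153, 369) = 9 (Euclid: 369 = 2·153 + 63; 153 = 2·63 + 27; 63 = 2·27 + 9; 27 = 3·9 + 0), and 9 | 279.
Extended Euclid: 153·(-12) + 369·(5) = 9. Scale by 31: s₀ = -372.
General solution s = s₀ + 41k; reducing mod 41 gives s = 38 (and t = -15).

38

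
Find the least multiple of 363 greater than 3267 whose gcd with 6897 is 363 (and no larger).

Multiples of 363 above 3267: 363·10, 363·11, … . Need the cofactor coprime to 6897/363 = 19.
Checking s = 10, 11, … the first with gcd(s, 19) = 1 is s = 10, giving 3630.

3630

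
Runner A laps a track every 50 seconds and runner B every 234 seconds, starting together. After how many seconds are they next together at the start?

5850

gcd first: 234 = 4·50 + 34; 50 = 1·34 + 16; 34 = 2·16 + 2; 16 = 8·2 + 0 → gcd = 2
lcm = 50·234/gcd = 11700/2 = 5850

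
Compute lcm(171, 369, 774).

602946

lcm(171, 369) = 171·369/gcd = 63099/9 = 7011
lcm(7011, 774) = 7011·774/gcd = 5426514/9 = 602946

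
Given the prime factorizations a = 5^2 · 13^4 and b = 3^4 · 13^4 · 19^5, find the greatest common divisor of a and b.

28561

min exponent per shared prime: 13^4 = 28561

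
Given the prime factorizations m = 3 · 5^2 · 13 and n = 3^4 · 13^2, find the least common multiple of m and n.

max exponent per prime: 3^4 · 5^2 · 13^2 = 342225

342225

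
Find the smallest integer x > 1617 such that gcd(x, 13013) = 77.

1694

13013 = 77·169. Any x with gcd(x, 13013) = 77 is a multiple of 77, say 77s, with s coprime to 169.
Need s > 1617/77, so s ≥ 22. First s ≥ 22 with gcd(s, 169) = 1 is s = 22. Thus x = 77·22 = 1694.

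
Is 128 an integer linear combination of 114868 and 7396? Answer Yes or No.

gcd(114868, 7396): 114868 = 15·7396 + 3928; 7396 = 1·3928 + 3468; 3928 = 1·3468 + 460; 3468 = 7·460 + 248; 460 = 1·248 + 212; 248 = 1·212 + 36; 212 = 5·36 + 32; 36 = 1·32 + 4; 32 = 8·4 + 0 → 4
4 divides 128, so a solution exists.

Yes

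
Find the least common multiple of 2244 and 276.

2244 = 2² · 3 · 11 · 17; 276 = 2² · 3 · 23
max exponents: 2² · 3 · 11 · 17 · 23 = 51612

51612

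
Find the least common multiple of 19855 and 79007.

1568683985

19855 = 5 · 11 · 19²; 79007 = 41² · 47
max exponents: 5 · 11 · 19² · 41² · 47 = 1568683985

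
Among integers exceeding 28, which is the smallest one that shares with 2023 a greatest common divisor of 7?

35

Multiples of 7 above 28: 7·5, 7·6, … . Need the cofactor coprime to 2023/7 = 289.
Checking s = 5, 6, … the first with gcd(s, 289) = 1 is s = 5, giving 35.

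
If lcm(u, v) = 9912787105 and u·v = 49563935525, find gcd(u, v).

From gcd × lcm = uv: gcd = 49563935525 / 9912787105 = 5.

5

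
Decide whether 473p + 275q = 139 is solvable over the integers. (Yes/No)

gcd(473, 275): 473 = 1·275 + 198; 275 = 1·198 + 77; 198 = 2·77 + 44; 77 = 1·44 + 33; 44 = 1·33 + 11; 33 = 3·11 + 0 → 11
11 does not divide 139, so a solution does not exist.

No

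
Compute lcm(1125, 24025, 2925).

lcm(1125, 24025) = 1125·24025/gcd = 27028125/25 = 1081125
lcm(1081125, 2925) = 1081125·2925/gcd = 3162290625/225 = 14054625

14054625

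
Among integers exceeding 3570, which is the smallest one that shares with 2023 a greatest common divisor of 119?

Multiples of 119 above 3570: 119·31, 119·32, … . Need the cofactor coprime to 2023/119 = 17.
Checking s = 31, 32, … the first with gcd(s, 17) = 1 is s = 31, giving 3689.

3689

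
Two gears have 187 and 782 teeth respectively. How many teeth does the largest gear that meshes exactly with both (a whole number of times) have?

17

187 = 11 · 17
782 = 2 · 17 · 23
Common: 17 = 17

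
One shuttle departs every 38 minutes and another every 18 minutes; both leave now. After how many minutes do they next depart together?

38 = 2 · 19; 18 = 2 · 3²
max exponents: 2 · 3² · 19 = 342

342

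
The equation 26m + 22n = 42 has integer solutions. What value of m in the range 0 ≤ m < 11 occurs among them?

5

Reduce mod 22: 26m ≡ 42 (mod 22). With g = gcd(26, 22) = 2 dividing 42, divide through: 13m ≡ 21 (mod 11).
Since gcd(13, 11) = 1, m ≡ 21·(13)⁻¹ ≡ 5 (mod 11). Smallest non-negative: 5.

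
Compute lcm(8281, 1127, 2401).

9332687

8281 = 7² · 13²; 1127 = 7² · 23; 2401 = 7⁴
lcm takes max exponent of each prime: 7⁴ · 13² · 23 = 9332687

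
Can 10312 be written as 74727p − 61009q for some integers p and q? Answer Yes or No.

By Bézout, 74727p − 61009q = 10312 has integer solutions iff gcd(74727, 61009) | 10312.
Euclid: 74727 = 1·61009 + 13718; 61009 = 4·13718 + 6137; 13718 = 2·6137 + 1444; 6137 = 4·1444 + 361; 1444 = 4·361 + 0. gcd = 361; 10312 mod 361 = 204. No.

No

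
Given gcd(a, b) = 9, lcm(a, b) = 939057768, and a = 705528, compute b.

Using ab = gcd(a,b)·lcm(a,b) = 9·939057768 = 8451519912, we get b = 8451519912/705528 = 11979.

11979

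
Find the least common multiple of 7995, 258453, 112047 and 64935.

lcm(7995, 258453) = 7995·258453/gcd = 2066331735/39 = 52982865
lcm(52982865, 112047) = 52982865·112047/gcd = 5936571074655/39 = 152219771145
lcm(152219771145, 64935) = 152219771145·64935/gcd = 9884390839300575/585 = 16896394597095

16896394597095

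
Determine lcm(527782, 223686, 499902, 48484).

564352214281596

lcm(527782, 223686) = 527782·223686/gcd = 118057444452/1462 = 80750646
lcm(80750646, 499902) = 80750646·499902/gcd = 40367409436692/102 = 395758916046
lcm(395758916046, 48484) = 395758916046·48484/gcd = 19187975285574264/34 = 564352214281596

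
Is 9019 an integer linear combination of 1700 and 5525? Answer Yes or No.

No

By Bézout, 1700m + 5525n = 9019 has integer solutions iff gcd(1700, 5525) | 9019.
Euclid: 5525 = 3·1700 + 425; 1700 = 4·425 + 0. gcd = 425; 9019 mod 425 = 94. No.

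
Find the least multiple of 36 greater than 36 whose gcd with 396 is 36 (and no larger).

72

gcd(m, 396) = 36 forces 36 | m; write m = 36s. Then gcd(36s, 36·11) = 36·gcd(s, 11), so need gcd(s, 11) = 1.
36s > 36 gives s ≥ 2. The least s ≥ 2 coprime to 11 is 2, so m = 36·2 = 72.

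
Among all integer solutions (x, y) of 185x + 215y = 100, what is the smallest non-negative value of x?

11

Reduce mod 215: 185x ≡ 100 (mod 215). With g = gcd(185, 215) = 5 dividing 100, divide through: 37x ≡ 20 (mod 43).
Since gcd(37, 43) = 1, x ≡ 20·(37)⁻¹ ≡ 11 (mod 43). Smallest non-negative: 11.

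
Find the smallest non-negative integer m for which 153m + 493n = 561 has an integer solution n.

Reduce mod 493: 153m ≡ 561 (mod 493). With g = gcd(153, 493) = 17 dividing 561, divide through: 9m ≡ 33 (mod 29).
Since gcd(9, 29) = 1, m ≡ 33·(9)⁻¹ ≡ 23 (mod 29). Smallest non-negative: 23.

23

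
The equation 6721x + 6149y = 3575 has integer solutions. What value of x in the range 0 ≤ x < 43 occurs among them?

Euclid: 6721 = 1·6149 + 572; 6149 = 10·572 + 429; 572 = 1·429 + 143; 429 = 3·143 + 0 → gcd = 143; 3575 = 143·25.
Back-substitution yields 6721·(11) + 6149·(-12) = 143, so one solution is x = 11·25 = 275, y = -12·25 = -300.
Solutions in x differ by 6149/143 = 43; the one in [0, 43) is 275 mod 43 = 17.

17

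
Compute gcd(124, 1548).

4

Euclid: 1548 = 12·124 + 60; 124 = 2·60 + 4; 60 = 15·4 + 0. Last nonzero remainder: 4.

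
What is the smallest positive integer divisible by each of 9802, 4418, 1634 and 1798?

548395856086

9802 = 2 · 13² · 29; 4418 = 2 · 47²; 1634 = 2 · 19 · 43; 1798 = 2 · 29 · 31
lcm takes max exponent of each prime: 2 · 13² · 19 · 29 · 31 · 43 · 47² = 548395856086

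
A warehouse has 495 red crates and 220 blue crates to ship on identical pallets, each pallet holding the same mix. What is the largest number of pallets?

55

495 = 3² · 5 · 11
220 = 2² · 5 · 11
Common: 5 · 11 = 55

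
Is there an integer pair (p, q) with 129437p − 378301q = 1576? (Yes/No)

By Bézout, 129437p − 378301q = 1576 has integer solutions iff gcd(129437, 378301) | 1576.
Euclid: 378301 = 2·129437 + 119427; 129437 = 1·119427 + 10010; 119427 = 11·10010 + 9317; 10010 = 1·9317 + 693; 9317 = 13·693 + 308; 693 = 2·308 + 77; 308 = 4·77 + 0. gcd = 77; 1576 mod 77 = 36. No.

No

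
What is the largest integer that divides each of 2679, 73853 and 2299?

gcd(2679, 73853): 73853 = 27·2679 + 1520; 2679 = 1·1520 + 1159; 1520 = 1·1159 + 361; 1159 = 3·361 + 76; 361 = 4·76 + 57; 76 = 1·57 + 19; 57 = 3·19 + 0 → 19
gcd(19, 2299): 2299 = 121·19 + 0 → 19

19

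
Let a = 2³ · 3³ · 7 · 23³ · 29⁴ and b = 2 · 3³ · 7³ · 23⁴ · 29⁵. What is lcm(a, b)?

425254780820229192

max exponent per prime: 2³ · 3³ · 7³ · 23⁴ · 29⁵ = 425254780820229192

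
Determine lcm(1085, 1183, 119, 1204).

lcm(1085, 1183) = 1085·1183/gcd = 1283555/7 = 183365
lcm(183365, 119) = 183365·119/gcd = 21820435/7 = 3117205
lcm(3117205, 1204) = 3117205·1204/gcd = 3753114820/7 = 536159260

536159260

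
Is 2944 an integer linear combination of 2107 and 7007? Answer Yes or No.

No

By Bézout, 2107u + 7007v = 2944 has integer solutions iff gcd(2107, 7007) | 2944.
Euclid: 7007 = 3·2107 + 686; 2107 = 3·686 + 49; 686 = 14·49 + 0. gcd = 49; 2944 mod 49 = 4. No.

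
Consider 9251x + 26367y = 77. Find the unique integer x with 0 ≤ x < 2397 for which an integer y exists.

1465

Euclid: 26367 = 2·9251 + 7865; 9251 = 1·7865 + 1386; 7865 = 5·1386 + 935; 1386 = 1·935 + 451; 935 = 2·451 + 33; 451 = 13·33 + 22; 33 = 1·22 + 11; 22 = 2·11 + 0 → gcd = 11; 77 = 11·7.
Back-substitution yields 9251·(-818) + 26367·(287) = 11, so one solution is x = -818·7 = -5726, y = 287·7 = 2009.
Solutions in x differ by 26367/11 = 2397; the one in [0, 2397) is -5726 mod 2397 = 1465.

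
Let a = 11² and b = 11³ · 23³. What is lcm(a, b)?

16194277

max exponent per prime: 11³ · 23³ = 16194277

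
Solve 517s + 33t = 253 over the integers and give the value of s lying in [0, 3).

gcd(517, 33) = 11 (Euclid: 517 = 15·33 + 22; 33 = 1·22 + 11; 22 = 2·11 + 0), and 11 | 253.
Extended Euclid: 517·(-1) + 33·(16) = 11. Scale by 23: s₀ = -23.
General solution s = s₀ + 3k; reducing mod 3 gives s = 1 (and t = -8).

1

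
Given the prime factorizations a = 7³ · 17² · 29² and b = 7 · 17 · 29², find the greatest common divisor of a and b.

min exponent per shared prime: 7 · 17 · 29² = 100079

100079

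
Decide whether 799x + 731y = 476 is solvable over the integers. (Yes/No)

gcd(799, 731): 799 = 1·731 + 68; 731 = 10·68 + 51; 68 = 1·51 + 17; 51 = 3·17 + 0 → 17
17 divides 476, so a solution exists.

Yes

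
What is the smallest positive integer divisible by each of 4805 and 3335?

3204935

4805 = 5 · 31²; 3335 = 5 · 23 · 29
max exponents: 5 · 23 · 29 · 31² = 3204935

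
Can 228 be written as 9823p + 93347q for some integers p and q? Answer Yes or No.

gcd(9823, 93347): 93347 = 9·9823 + 4940; 9823 = 1·4940 + 4883; 4940 = 1·4883 + 57; 4883 = 85·57 + 38; 57 = 1·38 + 19; 38 = 2·19 + 0 → 19
19 divides 228, so a solution exists.

Yes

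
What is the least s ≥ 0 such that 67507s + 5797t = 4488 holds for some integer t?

Euclid: 67507 = 11·5797 + 3740; 5797 = 1·3740 + 2057; 3740 = 1·2057 + 1683; 2057 = 1·1683 + 374; 1683 = 4·374 + 187; 374 = 2·187 + 0 → gcd = 187; 4488 = 187·24.
Back-substitution yields 67507·(14) + 5797·(-163) = 187, so one solution is s = 14·24 = 336, t = -163·24 = -3912.
Solutions in s differ by 5797/187 = 31; the one in [0, 31) is 336 mod 31 = 26.

26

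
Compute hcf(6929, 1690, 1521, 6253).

gcd(6929, 1690): 6929 = 4·1690 + 169; 1690 = 10·169 + 0 → 169
gcd(169, 1521): 1521 = 9·169 + 0 → 169
gcd(169, 6253): 6253 = 37·169 + 0 → 169

169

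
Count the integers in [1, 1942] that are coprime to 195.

956

Prime factors of 195: 3, 5, 13. Count integers ≤ 1942 divisible by none of them.
By inclusion–exclusion: 1942 − ⌊1942/3⌋ − ⌊1942/5⌋ − ⌊1942/13⌋ + ⌊1942/15⌋ + ⌊1942/39⌋ + ⌊1942/65⌋ − ⌊1942/195⌋ = 956.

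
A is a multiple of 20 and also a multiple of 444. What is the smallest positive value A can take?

2220

gcd first: 444 = 22·20 + 4; 20 = 5·4 + 0 → gcd = 4
lcm = 20·444/gcd = 8880/4 = 2220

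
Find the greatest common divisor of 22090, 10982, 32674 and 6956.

gcd(22090, 10982): 22090 = 2·10982 + 126; 10982 = 87·126 + 20; 126 = 6·20 + 6; 20 = 3·6 + 2; 6 = 3·2 + 0 → 2
gcd(2, 32674): 32674 = 16337·2 + 0 → 2
gcd(2, 6956): 6956 = 3478·2 + 0 → 2

2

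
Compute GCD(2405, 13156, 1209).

13

gcd(2405, 13156): 13156 = 5·2405 + 1131; 2405 = 2·1131 + 143; 1131 = 7·143 + 130; 143 = 1·130 + 13; 130 = 10·13 + 0 → 13
gcd(13, 1209): 1209 = 93·13 + 0 → 13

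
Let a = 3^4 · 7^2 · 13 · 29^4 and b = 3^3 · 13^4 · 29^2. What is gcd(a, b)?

295191

min exponent per shared prime: 3^3 · 13 · 29^2 = 295191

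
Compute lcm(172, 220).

9460

172 = 2² · 43; 220 = 2² · 5 · 11
max exponents: 2² · 5 · 11 · 43 = 9460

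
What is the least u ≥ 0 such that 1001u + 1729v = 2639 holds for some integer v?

13

Euclid: 1729 = 1·1001 + 728; 1001 = 1·728 + 273; 728 = 2·273 + 182; 273 = 1·182 + 91; 182 = 2·91 + 0 → gcd = 91; 2639 = 91·29.
Back-substitution yields 1001·(7) + 1729·(-4) = 91, so one solution is u = 7·29 = 203, v = -4·29 = -116.
Solutions in u differ by 1729/91 = 19; the one in [0, 19) is 203 mod 19 = 13.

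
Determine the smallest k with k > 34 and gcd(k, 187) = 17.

gcd(k, 187) = 17 forces 17 | k; write k = 17s. Then gcd(17s, 17·11) = 17·gcd(s, 11), so need gcd(s, 11) = 1.
17s > 34 gives s ≥ 3. The least s ≥ 3 coprime to 11 is 3, so k = 17·3 = 51.

51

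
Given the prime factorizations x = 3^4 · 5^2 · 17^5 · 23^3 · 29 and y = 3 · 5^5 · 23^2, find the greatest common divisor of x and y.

39675

min exponent per shared prime: 3 · 5^2 · 23^2 = 39675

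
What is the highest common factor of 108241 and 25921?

Euclid: 108241 = 4·25921 + 4557; 25921 = 5·4557 + 3136; 4557 = 1·3136 + 1421; 3136 = 2·1421 + 294; 1421 = 4·294 + 245; 294 = 1·245 + 49; 245 = 5·49 + 0. Last nonzero remainder: 49.

49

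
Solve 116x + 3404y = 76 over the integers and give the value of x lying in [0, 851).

30

Reduce mod 3404: 116x ≡ 76 (mod 3404). With g = gcd(116, 3404) = 4 dividing 76, divide through: 29x ≡ 19 (mod 851).
Since gcd(29, 851) = 1, x ≡ 19·(29)⁻¹ ≡ 30 (mod 851). Smallest non-negative: 30.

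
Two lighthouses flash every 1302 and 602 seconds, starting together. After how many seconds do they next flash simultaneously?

55986

gcd first: 1302 = 2·602 + 98; 602 = 6·98 + 14; 98 = 7·14 + 0 → gcd = 14
lcm = 1302·602/gcd = 783804/14 = 55986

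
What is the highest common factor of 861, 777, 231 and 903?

21

861 = 3 · 7 · 41; 777 = 3 · 7 · 37; 231 = 3 · 7 · 11; 903 = 3 · 7 · 43
gcd takes min exponent of each prime: 3 · 7 = 21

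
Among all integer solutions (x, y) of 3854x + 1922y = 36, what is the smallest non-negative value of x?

Reduce mod 1922: 3854x ≡ 36 (mod 1922). With g = gcd(3854, 1922) = 2 dividing 36, divide through: 1927x ≡ 18 (mod 961).
Since gcd(1927, 961) = 1, x ≡ 18·(1927)⁻¹ ≡ 388 (mod 961). Smallest non-negative: 388.

388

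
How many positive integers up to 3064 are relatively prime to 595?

1978

595 = 5·7·17. Inclusion–exclusion on these primes:
3064 − ⌊3064/5⌋ − ⌊3064/7⌋ − ⌊3064/17⌋ + ⌊3064/35⌋ + ⌊3064/85⌋ + ⌊3064/119⌋ − ⌊3064/595⌋ = 1978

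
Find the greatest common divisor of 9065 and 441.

9065 = 5 · 7² · 37
441 = 3² · 7²
Common: 7² = 49

49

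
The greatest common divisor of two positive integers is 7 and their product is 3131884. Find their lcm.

447412

Since gcd(a,b)·lcm(a,b) = ab, lcm = 3131884/7 = 447412.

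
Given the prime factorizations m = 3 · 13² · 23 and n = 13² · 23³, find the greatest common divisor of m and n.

min exponent per shared prime: 13² · 23 = 3887

3887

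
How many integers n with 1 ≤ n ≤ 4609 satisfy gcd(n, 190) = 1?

1747

190 = 2·5·19. Inclusion–exclusion on these primes:
4609 − ⌊4609/2⌋ − ⌊4609/5⌋ − ⌊4609/19⌋ + ⌊4609/10⌋ + ⌊4609/38⌋ + ⌊4609/95⌋ − ⌊4609/190⌋ = 1747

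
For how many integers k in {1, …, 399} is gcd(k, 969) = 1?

237

969 = 3·17·19. Inclusion–exclusion on these primes:
399 − ⌊399/3⌋ − ⌊399/17⌋ − ⌊399/19⌋ + ⌊399/51⌋ + ⌊399/57⌋ + ⌊399/323⌋ − ⌊399/969⌋ = 237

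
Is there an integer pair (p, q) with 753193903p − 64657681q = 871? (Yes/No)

gcd(753193903, 64657681): 753193903 = 11·64657681 + 41959412; 64657681 = 1·41959412 + 22698269; 41959412 = 1·22698269 + 19261143; 22698269 = 1·19261143 + 3437126; 19261143 = 5·3437126 + 2075513; 3437126 = 1·2075513 + 1361613; 2075513 = 1·1361613 + 713900; 1361613 = 1·713900 + 647713; 713900 = 1·647713 + 66187; 647713 = 9·66187 + 52030; 66187 = 1·52030 + 14157; 52030 = 3·14157 + 9559; 14157 = 1·9559 + 4598; 9559 = 2·4598 + 363; 4598 = 12·363 + 242; 363 = 1·242 + 121; 242 = 2·121 + 0 → 121
121 does not divide 871, so a solution does not exist.

No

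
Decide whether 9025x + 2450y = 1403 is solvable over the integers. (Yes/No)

No

By Bézout, 9025x + 2450y = 1403 has integer solutions iff gcd(9025, 2450) | 1403.
Euclid: 9025 = 3·2450 + 1675; 2450 = 1·1675 + 775; 1675 = 2·775 + 125; 775 = 6·125 + 25; 125 = 5·25 + 0. gcd = 25; 1403 mod 25 = 3. No.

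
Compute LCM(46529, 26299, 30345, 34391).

154243635

lcm(46529, 26299) = 46529·26299/gcd = 1223666171/2023 = 604877
lcm(604877, 30345) = 604877·30345/gcd = 18354992565/2023 = 9073155
lcm(9073155, 34391) = 9073155·34391/gcd = 312034873605/2023 = 154243635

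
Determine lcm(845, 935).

845 = 5 · 13²; 935 = 5 · 11 · 17
max exponents: 5 · 11 · 13² · 17 = 158015

158015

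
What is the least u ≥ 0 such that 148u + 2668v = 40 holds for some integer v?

487

gcd(148, 2668) = 4 (Euclid: 2668 = 18·148 + 4; 148 = 37·4 + 0), and 4 | 40.
Extended Euclid: 148·(-18) + 2668·(1) = 4. Scale by 10: u₀ = -180.
General solution u = u₀ + 667t; reducing mod 667 gives u = 487 (and v = -27).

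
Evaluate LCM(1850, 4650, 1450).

1850 = 2 · 5² · 37; 4650 = 2 · 3 · 5² · 31; 1450 = 2 · 5² · 29
lcm takes max exponent of each prime: 2 · 3 · 5² · 29 · 31 · 37 = 4989450

4989450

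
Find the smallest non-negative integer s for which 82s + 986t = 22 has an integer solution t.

Euclid: 986 = 12·82 + 2; 82 = 41·2 + 0 → gcd = 2; 22 = 2·11.
Back-substitution yields 82·(-12) + 986·(1) = 2, so one solution is s = -12·11 = -132, t = 1·11 = 11.
Solutions in s differ by 986/2 = 493; the one in [0, 493) is -132 mod 493 = 361.

361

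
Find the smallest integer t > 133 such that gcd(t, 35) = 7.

35 = 7·5. Any t with gcd(t, 35) = 7 is a multiple of 7, say 7s, with s coprime to 5.
Need s > 133/7, so s ≥ 20. First s ≥ 20 with gcd(s, 5) = 1 is s = 21. Thus t = 7·21 = 147.

147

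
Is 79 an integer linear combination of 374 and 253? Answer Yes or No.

By Bézout, 374x − 253y = 79 has integer solutions iff gcd(374, 253) | 79.
Euclid: 374 = 1·253 + 121; 253 = 2·121 + 11; 121 = 11·11 + 0. gcd = 11; 79 mod 11 = 2. No.

No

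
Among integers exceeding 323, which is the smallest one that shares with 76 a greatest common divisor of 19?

Multiples of 19 above 323: 19·18, 19·19, … . Need the cofactor coprime to 76/19 = 4.
Checking s = 18, 19, … the first with gcd(s, 4) = 1 is s = 19, giving 361.

361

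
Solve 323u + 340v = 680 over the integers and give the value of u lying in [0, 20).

0

Reduce mod 340: 323u ≡ 680 (mod 340). With g = gcd(323, 340) = 17 dividing 680, divide through: 19u ≡ 40 (mod 20).
Since gcd(19, 20) = 1, u ≡ 40·(19)⁻¹ ≡ 0 (mod 20). Smallest non-negative: 0.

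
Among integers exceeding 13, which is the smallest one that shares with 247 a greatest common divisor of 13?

26

gcd(m, 247) = 13 forces 13 | m; write m = 13s. Then gcd(13s, 13·19) = 13·gcd(s, 19), so need gcd(s, 19) = 1.
13s > 13 gives s ≥ 2. The least s ≥ 2 coprime to 19 is 2, so m = 13·2 = 26.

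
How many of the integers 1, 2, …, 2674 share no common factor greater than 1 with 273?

1411

273 = 3·7·13. Inclusion–exclusion on these primes:
2674 − ⌊2674/3⌋ − ⌊2674/7⌋ − ⌊2674/13⌋ + ⌊2674/21⌋ + ⌊2674/39⌋ + ⌊2674/91⌋ − ⌊2674/273⌋ = 1411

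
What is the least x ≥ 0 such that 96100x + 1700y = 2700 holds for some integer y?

gcd(96100, 1700) = 100 (Euclid: 96100 = 56·1700 + 900; 1700 = 1·900 + 800; 900 = 1·800 + 100; 800 = 8·100 + 0), and 100 | 2700.
Extended Euclid: 96100·(2) + 1700·(-113) = 100. Scale by 27: x₀ = 54.
General solution x = x₀ + 17t; reducing mod 17 gives x = 3 (and y = -168).

3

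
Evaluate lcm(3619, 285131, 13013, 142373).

4187606940517

lcm(3619, 285131) = 3619·285131/gcd = 1031889089/77 = 13401157
lcm(13401157, 13013) = 13401157·13013/gcd = 174389256041/77 = 2264795533
lcm(2264795533, 142373) = 2264795533·142373/gcd = 322445734419809/77 = 4187606940517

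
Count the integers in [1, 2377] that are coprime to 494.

Prime factors of 494: 2, 13, 19. Count integers ≤ 2377 divisible by none of them.
By inclusion–exclusion: 2377 − ⌊2377/2⌋ − ⌊2377/13⌋ − ⌊2377/19⌋ + ⌊2377/26⌋ + ⌊2377/38⌋ + ⌊2377/247⌋ − ⌊2377/494⌋ = 1040.

1040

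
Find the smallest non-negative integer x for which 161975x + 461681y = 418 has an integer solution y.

Reduce mod 461681: 161975x ≡ 418 (mod 461681). With g = gcd(161975, 461681) = 209 dividing 418, divide through: 775x ≡ 2 (mod 2209).
Since gcd(775, 2209) = 1, x ≡ 2·(775)⁻¹ ≡ 419 (mod 2209). Smallest non-negative: 419.

419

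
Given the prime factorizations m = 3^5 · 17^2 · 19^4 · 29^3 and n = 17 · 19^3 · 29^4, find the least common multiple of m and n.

6473073103824627

max exponent per prime: 3^5 · 17^2 · 19^4 · 29^4 = 6473073103824627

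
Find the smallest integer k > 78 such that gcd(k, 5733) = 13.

5733 = 13·441. Any k with gcd(k, 5733) = 13 is a multiple of 13, say 13s, with s coprime to 441.
Need s > 78/13, so s ≥ 7. First s ≥ 7 with gcd(s, 441) = 1 is s = 8. Thus k = 13·8 = 104.

104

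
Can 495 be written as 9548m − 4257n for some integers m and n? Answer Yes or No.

Yes

gcd(9548, 4257): 9548 = 2·4257 + 1034; 4257 = 4·1034 + 121; 1034 = 8·121 + 66; 121 = 1·66 + 55; 66 = 1·55 + 11; 55 = 5·11 + 0 → 11
11 divides 495, so a solution exists.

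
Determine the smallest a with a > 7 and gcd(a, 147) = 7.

Multiples of 7 above 7: 7·2, 7·3, … . Need the cofactor coprime to 147/7 = 21.
Checking s = 2, 3, … the first with gcd(s, 21) = 1 is s = 2, giving 14.

14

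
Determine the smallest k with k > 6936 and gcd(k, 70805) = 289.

Multiples of 289 above 6936: 289·25, 289·26, … . Need the cofactor coprime to 70805/289 = 245.
Checking s = 25, 26, … the first with gcd(s, 245) = 1 is s = 26, giving 7514.

7514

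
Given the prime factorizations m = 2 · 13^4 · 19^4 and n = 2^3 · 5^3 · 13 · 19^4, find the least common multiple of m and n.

3722098081000

max exponent per prime: 2^3 · 5^3 · 13^4 · 19^4 = 3722098081000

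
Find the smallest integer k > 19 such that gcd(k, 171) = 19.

38

171 = 19·9. Any k with gcd(k, 171) = 19 is a multiple of 19, say 19s, with s coprime to 9.
Need s > 19/19, so s ≥ 2. First s ≥ 2 with gcd(s, 9) = 1 is s = 2. Thus k = 19·2 = 38.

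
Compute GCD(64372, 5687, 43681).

64372 = 2² · 7 · 11² · 19; 5687 = 11² · 47; 43681 = 11² · 19²
gcd takes min exponent of each prime: 11² = 121

121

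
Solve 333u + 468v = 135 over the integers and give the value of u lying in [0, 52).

51

Euclid: 468 = 1·333 + 135; 333 = 2·135 + 63; 135 = 2·63 + 9; 63 = 7·9 + 0 → gcd = 9; 135 = 9·15.
Back-substitution yields 333·(-7) + 468·(5) = 9, so one solution is u = -7·15 = -105, v = 5·15 = 75.
Solutions in u differ by 468/9 = 52; the one in [0, 52) is -105 mod 52 = 51.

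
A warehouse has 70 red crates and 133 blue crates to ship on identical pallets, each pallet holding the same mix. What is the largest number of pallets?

70 = 2 · 5 · 7
133 = 7 · 19
Common: 7 = 7

7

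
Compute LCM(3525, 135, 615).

1300725

3525 = 3 · 5² · 47; 135 = 3³ · 5; 615 = 3 · 5 · 41
lcm takes max exponent of each prime: 3³ · 5² · 41 · 47 = 1300725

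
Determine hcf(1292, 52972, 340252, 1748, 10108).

gcd(1292, 52972): 52972 = 41·1292 + 0 → 1292
gcd(1292, 340252): 340252 = 263·1292 + 456; 1292 = 2·456 + 380; 456 = 1·380 + 76; 380 = 5·76 + 0 → 76
gcd(76, 1748): 1748 = 23·76 + 0 → 76
gcd(76, 10108): 10108 = 133·76 + 0 → 76

76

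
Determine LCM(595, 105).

1785

gcd first: 595 = 5·105 + 70; 105 = 1·70 + 35; 70 = 2·35 + 0 → gcd = 35
lcm = 595·105/gcd = 62475/35 = 1785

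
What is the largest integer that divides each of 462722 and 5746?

Euclid: 462722 = 80·5746 + 3042; 5746 = 1·3042 + 2704; 3042 = 1·2704 + 338; 2704 = 8·338 + 0. Last nonzero remainder: 338.

338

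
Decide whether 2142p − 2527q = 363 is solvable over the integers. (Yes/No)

No

By Bézout, 2142p − 2527q = 363 has integer solutions iff gcd(2142, 2527) | 363.
Euclid: 2527 = 1·2142 + 385; 2142 = 5·385 + 217; 385 = 1·217 + 168; 217 = 1·168 + 49; 168 = 3·49 + 21; 49 = 2·21 + 7; 21 = 3·7 + 0. gcd = 7; 363 mod 7 = 6. No.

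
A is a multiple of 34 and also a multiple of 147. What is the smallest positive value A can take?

gcd first: 147 = 4·34 + 11; 34 = 3·11 + 1; 11 = 11·1 + 0 → gcd = 1
lcm = 34·147/gcd = 4998/1 = 4998

4998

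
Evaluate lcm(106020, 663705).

1563688980

106020 = 2² · 3² · 5 · 19 · 31; 663705 = 3² · 5 · 7³ · 43
max exponents: 2² · 3² · 5 · 7³ · 19 · 31 · 43 = 1563688980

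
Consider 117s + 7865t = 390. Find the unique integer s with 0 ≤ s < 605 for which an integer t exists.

205

gcd(117, 7865) = 13 (Euclid: 7865 = 67·117 + 26; 117 = 4·26 + 13; 26 = 2·13 + 0), and 13 | 390.
Extended Euclid: 117·(269) + 7865·(-4) = 13. Scale by 30: s₀ = 8070.
General solution s = s₀ + 605k; reducing mod 605 gives s = 205 (and t = -3).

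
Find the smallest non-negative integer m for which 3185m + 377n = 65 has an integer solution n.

Euclid: 3185 = 8·377 + 169; 377 = 2·169 + 39; 169 = 4·39 + 13; 39 = 3·13 + 0 → gcd = 13; 65 = 13·5.
Back-substitution yields 3185·(9) + 377·(-76) = 13, so one solution is m = 9·5 = 45, n = -76·5 = -380.
Solutions in m differ by 377/13 = 29; the one in [0, 29) is 45 mod 29 = 16.

16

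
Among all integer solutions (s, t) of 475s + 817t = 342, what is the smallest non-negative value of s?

Euclid: 817 = 1·475 + 342; 475 = 1·342 + 133; 342 = 2·133 + 76; 133 = 1·76 + 57; 76 = 1·57 + 19; 57 = 3·19 + 0 → gcd = 19; 342 = 19·18.
Back-substitution yields 475·(-12) + 817·(7) = 19, so one solution is s = -12·18 = -216, t = 7·18 = 126.
Solutions in s differ by 817/19 = 43; the one in [0, 43) is -216 mod 43 = 42.

42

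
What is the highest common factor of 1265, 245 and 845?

gcd(1265, 245): 1265 = 5·245 + 40; 245 = 6·40 + 5; 40 = 8·5 + 0 → 5
gcd(5, 845): 845 = 169·5 + 0 → 5

5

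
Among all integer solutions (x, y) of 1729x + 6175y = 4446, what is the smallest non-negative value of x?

24

Reduce mod 6175: 1729x ≡ 4446 (mod 6175). With g = gcd(1729, 6175) = 247 dividing 4446, divide through: 7x ≡ 18 (mod 25).
Since gcd(7, 25) = 1, x ≡ 18·(7)⁻¹ ≡ 24 (mod 25). Smallest non-negative: 24.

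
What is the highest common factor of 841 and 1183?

Euclid: 1183 = 1·841 + 342; 841 = 2·342 + 157; 342 = 2·157 + 28; 157 = 5·28 + 17; 28 = 1·17 + 11; 17 = 1·11 + 6; 11 = 1·6 + 5; 6 = 1·5 + 1; 5 = 5·1 + 0. Last nonzero remainder: 1.

1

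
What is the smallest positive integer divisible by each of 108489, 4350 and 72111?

lcm(108489, 4350) = 108489·4350/gcd = 471927150/87 = 5424450
lcm(5424450, 72111) = 5424450·72111/gcd = 391162513950/129 = 3032267550

3032267550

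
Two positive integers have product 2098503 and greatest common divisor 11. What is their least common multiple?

190773

gcd·lcm = product, so lcm = 2098503/11 = 190773.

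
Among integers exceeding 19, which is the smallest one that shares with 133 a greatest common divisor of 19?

gcd(x, 133) = 19 forces 19 | x; write x = 19s. Then gcd(19s, 19·7) = 19·gcd(s, 7), so need gcd(s, 7) = 1.
19s > 19 gives s ≥ 2. The least s ≥ 2 coprime to 7 is 2, so x = 19·2 = 38.

38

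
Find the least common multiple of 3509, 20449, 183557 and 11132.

3509 = 11² · 29; 20449 = 11² · 13²; 183557 = 11² · 37 · 41; 11132 = 2² · 11² · 23
lcm takes max exponent of each prime: 2² · 11² · 13² · 23 · 29 · 37 · 41 = 82764382844

82764382844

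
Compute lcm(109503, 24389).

2670668667

109503 = 3² · 23³; 24389 = 29³
max exponents: 3² · 23³ · 29³ = 2670668667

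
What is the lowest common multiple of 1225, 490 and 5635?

56350

lcm(1225, 490) = 1225·490/gcd = 600250/245 = 2450
lcm(2450, 5635) = 2450·5635/gcd = 13805750/245 = 56350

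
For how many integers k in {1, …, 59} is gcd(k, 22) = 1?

27

22 = 2·11. Inclusion–exclusion on these primes:
59 − ⌊59/2⌋ − ⌊59/11⌋ + ⌊59/22⌋ = 27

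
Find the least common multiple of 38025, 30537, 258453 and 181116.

3770803424700

38025 = 3² · 5² · 13²; 30537 = 3⁴ · 13 · 29; 258453 = 3² · 13 · 47²; 181116 = 2² · 3⁴ · 13 · 43
lcm takes max exponent of each prime: 2² · 3⁴ · 5² · 13² · 29 · 43 · 47² = 3770803424700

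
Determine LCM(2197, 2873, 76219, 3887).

387421177

lcm(2197, 2873) = 2197·2873/gcd = 6311981/169 = 37349
lcm(37349, 76219) = 37349·76219/gcd = 2846703431/169 = 16844399
lcm(16844399, 3887) = 16844399·3887/gcd = 65474178913/169 = 387421177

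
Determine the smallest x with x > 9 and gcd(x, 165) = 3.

12

Multiples of 3 above 9: 3·4, 3·5, … . Need the cofactor coprime to 165/3 = 55.
Checking s = 4, 5, … the first with gcd(s, 55) = 1 is s = 4, giving 12.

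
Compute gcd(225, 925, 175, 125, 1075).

25

gcd(225, 925): 925 = 4·225 + 25; 225 = 9·25 + 0 → 25
gcd(25, 175): 175 = 7·25 + 0 → 25
gcd(25, 125): 125 = 5·25 + 0 → 25
gcd(25, 1075): 1075 = 43·25 + 0 → 25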